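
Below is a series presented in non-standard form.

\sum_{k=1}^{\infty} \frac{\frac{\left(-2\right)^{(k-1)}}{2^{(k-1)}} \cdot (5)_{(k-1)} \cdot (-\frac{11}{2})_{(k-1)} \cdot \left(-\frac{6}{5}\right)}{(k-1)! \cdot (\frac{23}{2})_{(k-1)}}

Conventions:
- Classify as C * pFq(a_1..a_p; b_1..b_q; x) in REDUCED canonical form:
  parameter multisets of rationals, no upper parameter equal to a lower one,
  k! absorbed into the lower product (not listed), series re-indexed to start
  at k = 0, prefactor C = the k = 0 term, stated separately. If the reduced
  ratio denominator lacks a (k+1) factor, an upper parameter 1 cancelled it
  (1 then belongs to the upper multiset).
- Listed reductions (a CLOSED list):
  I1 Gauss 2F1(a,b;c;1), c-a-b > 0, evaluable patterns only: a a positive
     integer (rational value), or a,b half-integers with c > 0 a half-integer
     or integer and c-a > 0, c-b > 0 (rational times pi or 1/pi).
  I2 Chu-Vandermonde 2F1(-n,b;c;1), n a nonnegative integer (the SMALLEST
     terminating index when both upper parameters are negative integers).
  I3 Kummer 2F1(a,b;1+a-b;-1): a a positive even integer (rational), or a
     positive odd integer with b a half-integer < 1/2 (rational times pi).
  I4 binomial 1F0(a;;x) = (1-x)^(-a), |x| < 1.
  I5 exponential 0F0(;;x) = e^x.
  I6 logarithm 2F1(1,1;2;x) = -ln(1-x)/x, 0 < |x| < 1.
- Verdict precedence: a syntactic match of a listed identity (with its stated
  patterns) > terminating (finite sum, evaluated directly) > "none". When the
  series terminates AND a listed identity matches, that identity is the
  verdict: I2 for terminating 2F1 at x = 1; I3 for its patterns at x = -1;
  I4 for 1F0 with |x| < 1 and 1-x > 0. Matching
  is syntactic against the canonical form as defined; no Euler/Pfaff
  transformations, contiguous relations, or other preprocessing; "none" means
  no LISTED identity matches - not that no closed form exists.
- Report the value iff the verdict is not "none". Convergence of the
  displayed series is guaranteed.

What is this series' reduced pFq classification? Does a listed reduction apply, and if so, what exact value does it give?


The tell: with t_0 = -\frac{6}{5}, the two k-th powers (prefactor -6/5) combine into one argument.
Consecutive-term ratio: r(k) = -1 * (k-\frac{11}{2}) (k+5) / [(k+\frac{23}{2}) (k+1)] ; factor over Q: parameters, x = -1, and C = -\frac{6}{5}.

Reduced: x = -1, 2F1, upper = {-\frac{11}{2}, 5}, lower = {\frac{23}{2}}, C = -\frac{6}{5}. Verdict: Kummer (I3) applies (x = -1; c = \frac{23}{2} equals 1+a-b for upper {-\frac{11}{2}, 5}: listed pattern). Hence: \left(-\frac{26189163}{8388608}\right) \cdot \pi.


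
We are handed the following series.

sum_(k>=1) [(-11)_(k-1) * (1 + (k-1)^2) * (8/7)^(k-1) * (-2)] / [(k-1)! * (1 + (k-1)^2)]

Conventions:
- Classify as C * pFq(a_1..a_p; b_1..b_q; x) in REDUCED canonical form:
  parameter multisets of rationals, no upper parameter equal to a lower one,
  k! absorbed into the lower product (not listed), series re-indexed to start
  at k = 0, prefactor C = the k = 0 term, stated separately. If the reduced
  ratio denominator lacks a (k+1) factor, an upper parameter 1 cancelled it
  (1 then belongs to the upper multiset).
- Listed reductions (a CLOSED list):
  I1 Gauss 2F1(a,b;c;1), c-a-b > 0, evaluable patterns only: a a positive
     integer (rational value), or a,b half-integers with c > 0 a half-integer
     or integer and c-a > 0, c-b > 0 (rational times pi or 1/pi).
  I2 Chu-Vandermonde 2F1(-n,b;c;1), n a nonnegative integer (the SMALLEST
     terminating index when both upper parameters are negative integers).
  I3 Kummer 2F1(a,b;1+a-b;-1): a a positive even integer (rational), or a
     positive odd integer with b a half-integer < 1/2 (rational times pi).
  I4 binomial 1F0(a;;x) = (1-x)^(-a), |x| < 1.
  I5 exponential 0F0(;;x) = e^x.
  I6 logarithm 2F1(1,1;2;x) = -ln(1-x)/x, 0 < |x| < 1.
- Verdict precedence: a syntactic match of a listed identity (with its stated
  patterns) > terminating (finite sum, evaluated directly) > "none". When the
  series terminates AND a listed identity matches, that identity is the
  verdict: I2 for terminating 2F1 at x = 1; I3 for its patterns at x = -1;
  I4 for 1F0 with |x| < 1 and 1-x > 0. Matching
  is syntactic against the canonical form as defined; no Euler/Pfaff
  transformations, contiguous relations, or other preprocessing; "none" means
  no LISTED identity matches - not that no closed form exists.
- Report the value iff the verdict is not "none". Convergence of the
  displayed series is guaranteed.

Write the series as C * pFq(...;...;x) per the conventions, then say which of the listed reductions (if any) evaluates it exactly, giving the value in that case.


The tell: from the first term -2: k^2 + 1 divides numerator and denominator alike; C = -2 after cancelling.
Term ratio: r(k) = (8/7) * (k-11) / [(k+1)] - rational in k, leading ratio (8/7); with t_0 = -2, classification follows.

This is -2 * 1F0(-11; -; 8/7) in reduced canonical form. Verdict: terminating (-11 upstairs). 12 nonzero terms in all; added directly. Value: 2/1977326743.


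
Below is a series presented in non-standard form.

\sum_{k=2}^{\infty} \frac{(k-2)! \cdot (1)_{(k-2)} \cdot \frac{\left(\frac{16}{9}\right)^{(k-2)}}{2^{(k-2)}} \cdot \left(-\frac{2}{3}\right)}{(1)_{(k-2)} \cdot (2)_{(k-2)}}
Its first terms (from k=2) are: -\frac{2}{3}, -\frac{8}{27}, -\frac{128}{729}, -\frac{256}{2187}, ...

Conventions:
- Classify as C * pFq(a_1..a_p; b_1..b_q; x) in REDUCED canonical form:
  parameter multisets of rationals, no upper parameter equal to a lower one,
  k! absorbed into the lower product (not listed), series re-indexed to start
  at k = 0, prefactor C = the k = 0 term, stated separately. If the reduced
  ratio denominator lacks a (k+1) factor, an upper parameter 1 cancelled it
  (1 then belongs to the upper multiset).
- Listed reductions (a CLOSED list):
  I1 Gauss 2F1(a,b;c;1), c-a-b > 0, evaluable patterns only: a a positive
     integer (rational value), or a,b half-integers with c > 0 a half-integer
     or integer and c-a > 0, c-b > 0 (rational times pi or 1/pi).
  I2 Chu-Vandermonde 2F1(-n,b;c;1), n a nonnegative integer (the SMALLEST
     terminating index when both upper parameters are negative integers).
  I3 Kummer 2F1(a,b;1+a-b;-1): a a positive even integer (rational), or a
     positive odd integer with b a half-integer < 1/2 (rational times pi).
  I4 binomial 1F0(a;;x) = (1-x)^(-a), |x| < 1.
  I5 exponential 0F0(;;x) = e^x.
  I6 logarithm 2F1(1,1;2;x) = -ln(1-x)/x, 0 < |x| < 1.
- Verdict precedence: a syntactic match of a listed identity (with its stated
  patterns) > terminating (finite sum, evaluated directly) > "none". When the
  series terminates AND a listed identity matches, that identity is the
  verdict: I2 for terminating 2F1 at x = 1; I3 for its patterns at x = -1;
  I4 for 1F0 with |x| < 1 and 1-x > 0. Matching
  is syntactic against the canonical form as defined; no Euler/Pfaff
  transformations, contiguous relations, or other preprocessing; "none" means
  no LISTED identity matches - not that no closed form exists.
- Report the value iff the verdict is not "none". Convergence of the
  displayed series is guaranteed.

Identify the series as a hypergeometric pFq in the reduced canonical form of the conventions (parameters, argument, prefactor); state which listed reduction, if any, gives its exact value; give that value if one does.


Classification (C = -\frac{2}{3}): 2F1 with upper {1, 1}, lower {2}, argument x = \frac{8}{9}. Verdict (x = \frac{8}{9}): the I6 logarithm reduction applies (the logarithm: parameters (1,1;2), x = \frac{8}{9}). Its exact value is \frac{3}{4} \cdot \ln\left(\frac{1}{9}\right).

The tell: x = \frac{8}{9} and (1)_k (C = -2/3) is k! itself.
Consecutive-term ratio: r(k) = \frac{8}{9} * (k+1) (k+1) / [(k+2) (k+1)] - rational in k. x = \frac{8}{9}; t_0 = -\frac{2}{3}; negate the roots.


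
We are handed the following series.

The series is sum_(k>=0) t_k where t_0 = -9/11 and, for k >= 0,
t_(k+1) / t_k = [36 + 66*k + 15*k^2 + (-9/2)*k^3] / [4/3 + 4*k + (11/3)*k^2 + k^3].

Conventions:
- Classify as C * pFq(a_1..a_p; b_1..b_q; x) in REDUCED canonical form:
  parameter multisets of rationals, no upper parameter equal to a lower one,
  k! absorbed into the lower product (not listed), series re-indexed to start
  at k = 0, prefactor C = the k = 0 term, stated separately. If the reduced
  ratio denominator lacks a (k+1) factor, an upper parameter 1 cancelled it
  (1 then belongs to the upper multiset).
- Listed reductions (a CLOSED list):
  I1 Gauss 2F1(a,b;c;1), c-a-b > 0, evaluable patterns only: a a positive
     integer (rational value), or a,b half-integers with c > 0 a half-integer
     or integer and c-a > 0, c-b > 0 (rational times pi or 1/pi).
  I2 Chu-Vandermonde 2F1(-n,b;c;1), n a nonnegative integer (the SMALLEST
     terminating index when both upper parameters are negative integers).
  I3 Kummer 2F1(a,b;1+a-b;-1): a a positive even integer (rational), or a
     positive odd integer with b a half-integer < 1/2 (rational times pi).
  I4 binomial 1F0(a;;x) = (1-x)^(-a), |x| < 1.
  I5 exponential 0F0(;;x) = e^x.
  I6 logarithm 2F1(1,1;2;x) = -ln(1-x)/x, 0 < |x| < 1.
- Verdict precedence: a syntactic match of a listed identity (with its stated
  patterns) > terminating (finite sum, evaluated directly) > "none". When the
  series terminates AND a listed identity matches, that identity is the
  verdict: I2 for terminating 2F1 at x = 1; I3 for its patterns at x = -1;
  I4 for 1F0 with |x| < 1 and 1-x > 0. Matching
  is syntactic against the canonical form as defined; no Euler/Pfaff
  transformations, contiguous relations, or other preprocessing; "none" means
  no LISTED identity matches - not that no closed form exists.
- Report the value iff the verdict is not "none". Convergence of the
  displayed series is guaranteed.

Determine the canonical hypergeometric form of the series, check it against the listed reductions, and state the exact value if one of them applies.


x = -9/2 here; the reduced form reads 1F0, upper {-6}, lower {-}, C = -9/11. Verdict: terminating (-6 upstairs). 7 nonzero terms in all; added directly. Hence: -1449459/64.

Structural cue: t_0 being -9/11, cancel k + 2/3 from the displayed ratio first; then C = -9/11.
Step ratio: r(k) = (-9/2) * (k-6) / [(k+1)] ; factor over Q: parameters, x = (-9/2), and C = -9/11.


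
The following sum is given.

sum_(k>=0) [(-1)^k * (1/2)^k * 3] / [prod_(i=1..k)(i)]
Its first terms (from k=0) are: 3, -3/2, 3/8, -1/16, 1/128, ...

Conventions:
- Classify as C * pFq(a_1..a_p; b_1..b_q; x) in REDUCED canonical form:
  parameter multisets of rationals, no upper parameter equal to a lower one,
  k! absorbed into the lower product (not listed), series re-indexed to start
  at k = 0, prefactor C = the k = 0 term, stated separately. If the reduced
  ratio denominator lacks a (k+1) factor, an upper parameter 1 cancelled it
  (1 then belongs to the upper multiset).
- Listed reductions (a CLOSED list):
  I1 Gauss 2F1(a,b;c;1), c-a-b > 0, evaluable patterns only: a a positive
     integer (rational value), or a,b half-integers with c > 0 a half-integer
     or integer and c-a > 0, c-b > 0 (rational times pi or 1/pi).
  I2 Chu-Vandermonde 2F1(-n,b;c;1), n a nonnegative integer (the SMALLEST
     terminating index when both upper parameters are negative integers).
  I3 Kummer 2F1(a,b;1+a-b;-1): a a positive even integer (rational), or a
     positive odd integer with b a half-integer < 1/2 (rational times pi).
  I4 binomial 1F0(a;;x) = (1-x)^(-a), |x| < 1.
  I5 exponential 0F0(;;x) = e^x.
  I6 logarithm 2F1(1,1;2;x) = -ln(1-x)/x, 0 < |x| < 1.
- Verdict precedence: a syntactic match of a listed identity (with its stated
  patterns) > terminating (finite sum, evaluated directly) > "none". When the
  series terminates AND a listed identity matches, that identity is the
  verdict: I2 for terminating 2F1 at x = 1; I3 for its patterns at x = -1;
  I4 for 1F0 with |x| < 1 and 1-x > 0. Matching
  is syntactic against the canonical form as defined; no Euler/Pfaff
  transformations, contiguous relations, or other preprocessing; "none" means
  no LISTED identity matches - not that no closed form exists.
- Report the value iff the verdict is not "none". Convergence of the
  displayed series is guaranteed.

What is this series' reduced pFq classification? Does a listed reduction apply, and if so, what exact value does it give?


The series (x = -1/2) is 0F0: upper {-}, lower {-}, prefactor 3. Verdict: the I5 exponential reduction matches (the 0F0 exponential series at x = -1/2). Value: 3 * e^(-1/2).

Key step: t_0 being 3, the (-1)^k factor (prefactor 3) folds into the argument's sign.
Consecutive-term ratio: r(k) = (-1/2) * 1 / [(k+1)] - rational in k, leading ratio (-1/2); with t_0 = 3, classification follows.


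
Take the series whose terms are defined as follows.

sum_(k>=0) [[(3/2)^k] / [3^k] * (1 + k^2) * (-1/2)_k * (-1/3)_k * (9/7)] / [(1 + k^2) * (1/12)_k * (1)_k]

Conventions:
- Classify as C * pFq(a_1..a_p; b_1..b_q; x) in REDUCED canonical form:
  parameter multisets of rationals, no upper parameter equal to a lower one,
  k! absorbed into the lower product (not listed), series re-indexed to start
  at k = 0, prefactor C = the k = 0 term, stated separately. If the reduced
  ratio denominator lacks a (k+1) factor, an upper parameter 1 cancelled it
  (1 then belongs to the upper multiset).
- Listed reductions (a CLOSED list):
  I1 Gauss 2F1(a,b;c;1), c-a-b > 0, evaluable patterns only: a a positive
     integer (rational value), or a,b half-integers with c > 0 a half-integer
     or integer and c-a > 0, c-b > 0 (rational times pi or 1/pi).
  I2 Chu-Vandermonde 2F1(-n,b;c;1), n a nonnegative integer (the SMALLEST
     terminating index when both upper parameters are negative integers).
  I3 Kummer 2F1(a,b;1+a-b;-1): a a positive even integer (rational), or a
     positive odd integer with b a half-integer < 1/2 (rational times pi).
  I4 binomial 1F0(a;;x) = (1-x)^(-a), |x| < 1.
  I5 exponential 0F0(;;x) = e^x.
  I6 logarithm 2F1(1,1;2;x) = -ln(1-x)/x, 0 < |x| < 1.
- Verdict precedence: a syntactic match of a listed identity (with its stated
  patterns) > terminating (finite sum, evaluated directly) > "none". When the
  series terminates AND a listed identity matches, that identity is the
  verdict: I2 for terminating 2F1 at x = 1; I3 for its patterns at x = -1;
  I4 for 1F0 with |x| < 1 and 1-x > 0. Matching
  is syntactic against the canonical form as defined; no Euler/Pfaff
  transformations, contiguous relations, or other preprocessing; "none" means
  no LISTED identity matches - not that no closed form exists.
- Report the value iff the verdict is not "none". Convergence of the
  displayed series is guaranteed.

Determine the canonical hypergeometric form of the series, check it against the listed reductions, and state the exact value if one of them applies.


Reduced: x = 1/2, 2F1, upper = {-1/2, -1/3}, lower = {1/12}, C = 9/7. Verdict: none (x = 1/2): each listed identity misses the multisets {-1/2, -1/3} ; {1/12}.

Key observation: t_0 = 9/7 here, and (1)_k (prefactor 9/7) is k! itself.
Adjacent-term ratio: r(k) = (1/2) * (k-1/2) (k-1/3) / [(k+1/12) (k+1)] ; factor over Q: parameters, x = (1/2), and C = 9/7.


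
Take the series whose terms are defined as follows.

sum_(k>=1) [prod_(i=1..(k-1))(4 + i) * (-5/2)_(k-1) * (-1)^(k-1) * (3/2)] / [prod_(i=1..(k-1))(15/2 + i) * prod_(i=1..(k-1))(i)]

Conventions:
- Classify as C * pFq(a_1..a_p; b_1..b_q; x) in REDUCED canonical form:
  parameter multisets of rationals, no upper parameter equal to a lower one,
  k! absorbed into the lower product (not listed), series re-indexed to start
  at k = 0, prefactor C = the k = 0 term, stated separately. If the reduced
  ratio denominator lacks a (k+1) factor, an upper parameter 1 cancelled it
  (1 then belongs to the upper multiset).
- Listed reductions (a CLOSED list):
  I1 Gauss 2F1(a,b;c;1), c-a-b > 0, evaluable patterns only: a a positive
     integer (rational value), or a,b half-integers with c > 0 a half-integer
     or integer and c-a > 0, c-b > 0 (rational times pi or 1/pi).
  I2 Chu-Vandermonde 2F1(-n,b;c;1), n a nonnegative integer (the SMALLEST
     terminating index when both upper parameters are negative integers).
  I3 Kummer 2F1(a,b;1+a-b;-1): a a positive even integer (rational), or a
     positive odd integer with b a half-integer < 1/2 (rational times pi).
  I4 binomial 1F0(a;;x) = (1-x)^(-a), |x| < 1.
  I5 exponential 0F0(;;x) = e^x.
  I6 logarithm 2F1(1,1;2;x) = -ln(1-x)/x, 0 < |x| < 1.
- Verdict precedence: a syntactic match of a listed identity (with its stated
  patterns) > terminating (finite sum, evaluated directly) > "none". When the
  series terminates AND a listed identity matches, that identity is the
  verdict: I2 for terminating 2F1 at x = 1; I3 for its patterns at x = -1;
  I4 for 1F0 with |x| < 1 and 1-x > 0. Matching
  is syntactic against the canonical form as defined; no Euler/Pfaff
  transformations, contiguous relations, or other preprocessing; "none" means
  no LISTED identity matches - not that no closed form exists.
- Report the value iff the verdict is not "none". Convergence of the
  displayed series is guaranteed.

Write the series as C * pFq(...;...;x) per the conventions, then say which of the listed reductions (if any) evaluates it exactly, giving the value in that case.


Canonical form: C = 3/2 times 2F1 with upper {-5/2, 5}, lower {17/2}, x = -1. Verdict: the Kummer evaluation I3 fires (x = -1; c = 17/2 equals 1+a-b for upper {-5/2, 5}: listed pattern). Exact value: (405405/262144) * pi.

Key observation: from the first term 3/2: the lower running product (C = 3/2, x = -1) is a rising factorial.
Adjacent-term ratio: r(k) = (-1) * (k-5/2) (k+5) / [(k+17/2) (k+1)] - poly over poly, x = (-1) from leading terms; C = 3/2 at k = 0.


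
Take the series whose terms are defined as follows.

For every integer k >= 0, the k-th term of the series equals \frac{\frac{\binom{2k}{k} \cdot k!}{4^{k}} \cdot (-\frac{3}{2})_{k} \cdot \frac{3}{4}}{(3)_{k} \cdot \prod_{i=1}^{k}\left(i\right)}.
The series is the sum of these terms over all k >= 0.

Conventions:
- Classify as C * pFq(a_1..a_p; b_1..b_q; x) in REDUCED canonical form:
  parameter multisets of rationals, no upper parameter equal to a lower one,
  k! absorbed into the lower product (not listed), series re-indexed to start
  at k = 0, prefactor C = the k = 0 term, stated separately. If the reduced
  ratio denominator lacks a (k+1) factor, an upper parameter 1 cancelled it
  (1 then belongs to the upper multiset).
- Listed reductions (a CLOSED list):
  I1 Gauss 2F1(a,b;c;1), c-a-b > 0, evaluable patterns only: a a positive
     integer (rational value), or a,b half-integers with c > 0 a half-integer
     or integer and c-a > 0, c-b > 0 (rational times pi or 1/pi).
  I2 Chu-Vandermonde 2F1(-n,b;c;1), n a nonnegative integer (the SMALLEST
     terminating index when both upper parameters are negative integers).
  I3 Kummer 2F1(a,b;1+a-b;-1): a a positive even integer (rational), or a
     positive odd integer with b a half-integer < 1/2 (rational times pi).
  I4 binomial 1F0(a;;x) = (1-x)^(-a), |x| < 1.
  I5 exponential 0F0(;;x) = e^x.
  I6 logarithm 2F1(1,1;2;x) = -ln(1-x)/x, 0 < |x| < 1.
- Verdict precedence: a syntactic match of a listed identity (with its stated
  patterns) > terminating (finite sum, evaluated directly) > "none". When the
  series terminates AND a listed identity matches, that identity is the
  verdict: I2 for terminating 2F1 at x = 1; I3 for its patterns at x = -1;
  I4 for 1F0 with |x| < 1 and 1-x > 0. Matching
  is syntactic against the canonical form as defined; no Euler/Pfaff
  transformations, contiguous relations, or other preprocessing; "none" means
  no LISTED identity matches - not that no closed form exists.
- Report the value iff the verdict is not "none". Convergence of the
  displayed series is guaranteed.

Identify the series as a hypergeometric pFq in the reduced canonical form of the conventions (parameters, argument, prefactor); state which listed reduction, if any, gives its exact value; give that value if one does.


Prefactor \frac{3}{4}, argument 1: 2F1 with upper {-\frac{3}{2}, \frac{1}{2}} over lower {3}. Verdict at x = 1: the half-integer Gauss pattern (I1) matches (x = 1; upper {-\frac{3}{2}, \frac{1}{2}} half-integers, c = 3 in the evaluable pattern). Sum: \frac{64}{35} / \pi.

Structural cue: x = 1 and the product of the first k integers (C = 3/4, x = 1) is k!.
Consecutive-term ratio: r(k) = 1 * (k-\frac{3}{2}) (k+\frac{1}{2}) / [(k+3) (k+1)] - rational in k. x = 1; t_0 = \frac{3}{4}; negate the roots.


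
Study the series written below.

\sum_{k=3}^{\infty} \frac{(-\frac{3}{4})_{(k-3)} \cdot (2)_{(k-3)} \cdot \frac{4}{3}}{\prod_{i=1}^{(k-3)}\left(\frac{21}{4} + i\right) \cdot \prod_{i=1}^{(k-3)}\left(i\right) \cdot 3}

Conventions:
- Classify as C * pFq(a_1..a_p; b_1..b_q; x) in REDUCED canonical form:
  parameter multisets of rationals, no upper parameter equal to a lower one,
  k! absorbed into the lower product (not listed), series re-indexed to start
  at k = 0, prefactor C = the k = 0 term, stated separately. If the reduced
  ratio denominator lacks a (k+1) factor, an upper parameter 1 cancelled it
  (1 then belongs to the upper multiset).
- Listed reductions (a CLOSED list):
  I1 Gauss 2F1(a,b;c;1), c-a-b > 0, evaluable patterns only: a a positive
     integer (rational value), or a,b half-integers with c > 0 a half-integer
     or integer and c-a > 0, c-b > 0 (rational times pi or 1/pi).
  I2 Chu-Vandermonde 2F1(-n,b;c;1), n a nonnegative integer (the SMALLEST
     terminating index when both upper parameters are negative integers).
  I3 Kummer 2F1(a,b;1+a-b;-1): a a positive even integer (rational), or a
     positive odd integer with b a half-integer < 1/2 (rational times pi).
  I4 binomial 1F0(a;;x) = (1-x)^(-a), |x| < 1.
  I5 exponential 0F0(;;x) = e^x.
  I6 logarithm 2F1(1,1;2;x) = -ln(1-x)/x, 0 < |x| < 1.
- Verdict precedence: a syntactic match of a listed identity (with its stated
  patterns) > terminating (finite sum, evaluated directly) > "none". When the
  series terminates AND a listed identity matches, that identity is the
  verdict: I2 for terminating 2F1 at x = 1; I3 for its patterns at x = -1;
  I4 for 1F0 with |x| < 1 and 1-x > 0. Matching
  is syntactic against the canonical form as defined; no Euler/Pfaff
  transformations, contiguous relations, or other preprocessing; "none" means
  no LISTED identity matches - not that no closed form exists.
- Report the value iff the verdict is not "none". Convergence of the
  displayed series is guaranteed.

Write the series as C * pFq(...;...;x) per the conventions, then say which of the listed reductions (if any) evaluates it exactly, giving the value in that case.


At argument 1: a 2F1 with upper {-\frac{3}{4}, 2}, lower {\frac{25}{4}}, scaled by C = \frac{4}{9}. Verdict at x = 1: Gauss (I1, integer-parameter pattern) matches (x = 1: the Gamma ratio telescopes since c-a-b = 5 > 0 and a = 2 in Z>0). Value: \frac{119}{360}.

Key step: t_0 = \frac{4}{9} here, and the constant factors (prefactor 4/9) combine into one prefactor.
Step ratio: r(k) = 1 * (k-\frac{3}{4}) (k+2) / [(k+\frac{25}{4}) (k+1)] - poly over poly, x = 1 from leading terms; C = \frac{4}{9} at k = 0.


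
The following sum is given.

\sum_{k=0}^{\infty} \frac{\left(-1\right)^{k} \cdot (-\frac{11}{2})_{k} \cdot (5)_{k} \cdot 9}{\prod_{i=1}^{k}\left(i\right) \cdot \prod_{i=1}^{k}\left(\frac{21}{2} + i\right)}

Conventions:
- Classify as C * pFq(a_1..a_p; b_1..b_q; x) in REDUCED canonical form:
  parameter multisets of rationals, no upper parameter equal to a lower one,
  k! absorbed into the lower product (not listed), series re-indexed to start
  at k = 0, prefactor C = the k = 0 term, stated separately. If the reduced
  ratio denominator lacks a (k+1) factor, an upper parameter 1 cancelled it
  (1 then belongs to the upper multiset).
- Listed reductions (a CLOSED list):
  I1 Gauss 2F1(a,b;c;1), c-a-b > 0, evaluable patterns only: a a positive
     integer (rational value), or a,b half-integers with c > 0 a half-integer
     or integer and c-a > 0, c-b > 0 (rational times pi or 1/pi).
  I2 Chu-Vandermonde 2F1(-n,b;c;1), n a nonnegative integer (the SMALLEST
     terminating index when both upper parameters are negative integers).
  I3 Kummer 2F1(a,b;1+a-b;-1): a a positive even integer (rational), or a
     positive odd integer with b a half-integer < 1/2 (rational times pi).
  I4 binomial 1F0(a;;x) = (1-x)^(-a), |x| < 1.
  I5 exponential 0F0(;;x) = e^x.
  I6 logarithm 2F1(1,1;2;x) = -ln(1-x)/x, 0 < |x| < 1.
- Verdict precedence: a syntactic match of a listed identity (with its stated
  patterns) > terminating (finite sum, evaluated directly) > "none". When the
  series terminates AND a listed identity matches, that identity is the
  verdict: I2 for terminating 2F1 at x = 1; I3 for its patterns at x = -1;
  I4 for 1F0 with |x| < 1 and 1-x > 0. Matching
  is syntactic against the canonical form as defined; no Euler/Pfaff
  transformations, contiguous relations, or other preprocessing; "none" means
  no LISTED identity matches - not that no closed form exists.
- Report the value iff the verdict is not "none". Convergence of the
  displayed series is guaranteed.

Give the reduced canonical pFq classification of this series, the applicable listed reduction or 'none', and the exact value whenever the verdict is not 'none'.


Reduced: x = -1, 2F1, upper = {-\frac{11}{2}, 5}, lower = {\frac{23}{2}}, C = 9. Verdict: this is Kummer (I3) (x = -1; c = \frac{23}{2} equals 1+a-b for upper {-\frac{11}{2}, 5}: listed pattern). Its exact value is \frac{392837445}{16777216} \cdot \pi.

Key observation: t_0 being 9, the product of the first k integers (C = 9) is k!.
Ratio: r(k) = -1 * (k-\frac{11}{2}) (k+5) / [(k+\frac{23}{2}) (k+1)] - rational; roots negated = parameters, x = -1, C = 9.


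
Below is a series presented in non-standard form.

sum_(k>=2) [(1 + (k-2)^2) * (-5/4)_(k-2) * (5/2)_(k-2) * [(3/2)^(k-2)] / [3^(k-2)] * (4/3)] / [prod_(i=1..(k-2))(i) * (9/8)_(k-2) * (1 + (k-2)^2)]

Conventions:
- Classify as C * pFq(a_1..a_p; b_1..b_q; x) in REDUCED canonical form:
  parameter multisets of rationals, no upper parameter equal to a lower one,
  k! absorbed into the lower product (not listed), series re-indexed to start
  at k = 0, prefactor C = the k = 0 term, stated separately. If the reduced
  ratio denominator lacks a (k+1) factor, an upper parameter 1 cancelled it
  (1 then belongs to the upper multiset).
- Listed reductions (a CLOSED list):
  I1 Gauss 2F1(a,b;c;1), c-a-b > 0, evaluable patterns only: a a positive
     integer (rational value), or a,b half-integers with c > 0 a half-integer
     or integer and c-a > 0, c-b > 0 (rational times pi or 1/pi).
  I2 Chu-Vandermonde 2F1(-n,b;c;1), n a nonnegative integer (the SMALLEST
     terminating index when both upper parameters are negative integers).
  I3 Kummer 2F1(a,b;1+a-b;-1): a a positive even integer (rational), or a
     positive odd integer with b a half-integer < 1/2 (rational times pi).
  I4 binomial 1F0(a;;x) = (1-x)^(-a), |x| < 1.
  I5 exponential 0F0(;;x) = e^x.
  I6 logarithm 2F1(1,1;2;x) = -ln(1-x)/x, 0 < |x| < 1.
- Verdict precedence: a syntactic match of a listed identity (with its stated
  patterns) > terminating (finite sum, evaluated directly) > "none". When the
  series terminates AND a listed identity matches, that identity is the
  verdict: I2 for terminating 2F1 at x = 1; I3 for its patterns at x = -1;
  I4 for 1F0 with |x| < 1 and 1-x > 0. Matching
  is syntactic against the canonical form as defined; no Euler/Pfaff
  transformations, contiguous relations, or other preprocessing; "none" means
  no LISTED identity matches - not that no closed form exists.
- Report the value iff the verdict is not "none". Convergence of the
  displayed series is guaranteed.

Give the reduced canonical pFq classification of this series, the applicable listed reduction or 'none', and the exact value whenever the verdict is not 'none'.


Structural cue: with t_0 = 4/3, k^2 + 1 divides numerator and denominator alike; C = 4/3, x = 1/2 after cancelling.
Ratio: r(k) = (1/2) * (k-5/4) (k+5/2) / [(k+9/8) (k+1)] - rational in k, leading ratio (1/2); with t_0 = 4/3, classification follows.

Prefactor 4/3, argument 1/2: 2F1 with upper {-5/4, 5/2} over lower {9/8}. Verdict: no listed reduction: x = 1/2 and upper {-5/4, 5/2} fail every I1-I6 pattern.


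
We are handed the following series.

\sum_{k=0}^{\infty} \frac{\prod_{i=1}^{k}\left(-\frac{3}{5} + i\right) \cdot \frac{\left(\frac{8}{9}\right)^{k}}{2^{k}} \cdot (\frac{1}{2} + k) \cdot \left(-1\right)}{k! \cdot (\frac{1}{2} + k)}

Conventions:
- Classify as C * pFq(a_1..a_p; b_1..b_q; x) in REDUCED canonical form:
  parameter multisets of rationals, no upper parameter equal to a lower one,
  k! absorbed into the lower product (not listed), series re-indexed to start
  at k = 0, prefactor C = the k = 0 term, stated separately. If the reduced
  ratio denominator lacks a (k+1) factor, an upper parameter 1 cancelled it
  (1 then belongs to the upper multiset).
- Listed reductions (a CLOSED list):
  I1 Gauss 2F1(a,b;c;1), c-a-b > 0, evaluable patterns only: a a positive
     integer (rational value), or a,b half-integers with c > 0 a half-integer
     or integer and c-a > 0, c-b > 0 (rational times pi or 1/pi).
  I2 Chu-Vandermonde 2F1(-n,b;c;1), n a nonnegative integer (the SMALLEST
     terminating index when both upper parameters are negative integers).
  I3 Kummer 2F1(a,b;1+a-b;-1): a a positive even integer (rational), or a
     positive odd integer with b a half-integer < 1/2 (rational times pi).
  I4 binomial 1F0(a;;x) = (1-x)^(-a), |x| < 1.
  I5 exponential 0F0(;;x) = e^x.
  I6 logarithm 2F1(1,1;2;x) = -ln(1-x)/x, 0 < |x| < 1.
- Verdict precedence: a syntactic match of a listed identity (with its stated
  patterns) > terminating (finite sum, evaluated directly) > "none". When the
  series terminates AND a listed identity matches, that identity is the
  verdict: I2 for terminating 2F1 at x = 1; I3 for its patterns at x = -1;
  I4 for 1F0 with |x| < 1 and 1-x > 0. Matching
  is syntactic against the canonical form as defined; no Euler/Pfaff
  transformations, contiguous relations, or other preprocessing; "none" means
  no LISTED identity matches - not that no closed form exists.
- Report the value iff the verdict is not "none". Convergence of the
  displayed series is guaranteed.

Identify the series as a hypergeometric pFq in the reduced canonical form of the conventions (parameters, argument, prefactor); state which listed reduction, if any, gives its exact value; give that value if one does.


Classification (C = -1): 1F0 with upper {\frac{2}{5}}, lower {-}, argument x = \frac{4}{9}. Verdict at x = \frac{4}{9}: the binomial series (I4) matches (the 1F0 binomial series: exponent -2/5, x = \frac{4}{9}). Exact value: \left(-1\right) \cdot \left(\frac{5}{9}\right)^{-\frac{2}{5}}.

Key step: from the first term -1: the running product (C = -1) telescopes to a rising factorial.
Consecutive-term ratio: r(k) = \frac{4}{9} * (k+\frac{2}{5}) / [(k+1)] - poly over poly, x = \frac{4}{9} from leading terms; C = -1 at k = 0.


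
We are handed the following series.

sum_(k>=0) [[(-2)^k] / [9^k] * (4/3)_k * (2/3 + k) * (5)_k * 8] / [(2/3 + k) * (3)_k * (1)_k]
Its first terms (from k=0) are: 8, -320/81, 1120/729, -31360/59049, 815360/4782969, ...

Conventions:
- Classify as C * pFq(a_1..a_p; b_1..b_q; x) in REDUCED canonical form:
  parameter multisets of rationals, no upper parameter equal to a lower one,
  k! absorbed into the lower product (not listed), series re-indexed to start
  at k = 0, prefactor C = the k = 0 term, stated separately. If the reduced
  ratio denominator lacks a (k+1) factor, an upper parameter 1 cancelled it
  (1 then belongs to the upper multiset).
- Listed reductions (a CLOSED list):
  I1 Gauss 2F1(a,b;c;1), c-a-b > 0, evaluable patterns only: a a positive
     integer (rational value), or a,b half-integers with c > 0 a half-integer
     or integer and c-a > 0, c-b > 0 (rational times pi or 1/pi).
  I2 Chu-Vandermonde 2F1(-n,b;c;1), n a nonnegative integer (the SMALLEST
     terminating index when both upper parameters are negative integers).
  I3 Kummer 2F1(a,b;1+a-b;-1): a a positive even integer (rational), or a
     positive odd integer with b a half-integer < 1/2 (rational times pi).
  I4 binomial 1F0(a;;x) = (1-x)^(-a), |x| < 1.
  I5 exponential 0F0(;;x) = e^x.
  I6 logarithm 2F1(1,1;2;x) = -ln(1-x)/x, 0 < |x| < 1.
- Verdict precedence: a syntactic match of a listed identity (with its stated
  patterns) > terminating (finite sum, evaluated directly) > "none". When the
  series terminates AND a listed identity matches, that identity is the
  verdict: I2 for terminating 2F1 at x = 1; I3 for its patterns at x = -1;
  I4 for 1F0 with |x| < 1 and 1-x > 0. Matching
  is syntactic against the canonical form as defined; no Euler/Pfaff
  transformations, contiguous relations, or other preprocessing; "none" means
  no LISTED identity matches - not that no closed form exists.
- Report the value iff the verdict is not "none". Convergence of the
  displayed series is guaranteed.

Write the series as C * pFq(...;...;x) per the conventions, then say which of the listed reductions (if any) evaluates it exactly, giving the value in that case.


First insight: x = (-2/9) and (1)_k (prefactor 8) is k! itself.
Term ratio: r(k) = (-2/9) * (k+4/3) (k+5) / [(k+3) (k+1)] ; factor over Q: parameters, x = (-2/9), and C = 8.

Classification (C = 8): 2F1 with upper {4/3, 5}, lower {3}, argument x = -2/9. Verdict: none. Every listed pattern misses the 2F1 form at -2/9, upper {4/3, 5}.


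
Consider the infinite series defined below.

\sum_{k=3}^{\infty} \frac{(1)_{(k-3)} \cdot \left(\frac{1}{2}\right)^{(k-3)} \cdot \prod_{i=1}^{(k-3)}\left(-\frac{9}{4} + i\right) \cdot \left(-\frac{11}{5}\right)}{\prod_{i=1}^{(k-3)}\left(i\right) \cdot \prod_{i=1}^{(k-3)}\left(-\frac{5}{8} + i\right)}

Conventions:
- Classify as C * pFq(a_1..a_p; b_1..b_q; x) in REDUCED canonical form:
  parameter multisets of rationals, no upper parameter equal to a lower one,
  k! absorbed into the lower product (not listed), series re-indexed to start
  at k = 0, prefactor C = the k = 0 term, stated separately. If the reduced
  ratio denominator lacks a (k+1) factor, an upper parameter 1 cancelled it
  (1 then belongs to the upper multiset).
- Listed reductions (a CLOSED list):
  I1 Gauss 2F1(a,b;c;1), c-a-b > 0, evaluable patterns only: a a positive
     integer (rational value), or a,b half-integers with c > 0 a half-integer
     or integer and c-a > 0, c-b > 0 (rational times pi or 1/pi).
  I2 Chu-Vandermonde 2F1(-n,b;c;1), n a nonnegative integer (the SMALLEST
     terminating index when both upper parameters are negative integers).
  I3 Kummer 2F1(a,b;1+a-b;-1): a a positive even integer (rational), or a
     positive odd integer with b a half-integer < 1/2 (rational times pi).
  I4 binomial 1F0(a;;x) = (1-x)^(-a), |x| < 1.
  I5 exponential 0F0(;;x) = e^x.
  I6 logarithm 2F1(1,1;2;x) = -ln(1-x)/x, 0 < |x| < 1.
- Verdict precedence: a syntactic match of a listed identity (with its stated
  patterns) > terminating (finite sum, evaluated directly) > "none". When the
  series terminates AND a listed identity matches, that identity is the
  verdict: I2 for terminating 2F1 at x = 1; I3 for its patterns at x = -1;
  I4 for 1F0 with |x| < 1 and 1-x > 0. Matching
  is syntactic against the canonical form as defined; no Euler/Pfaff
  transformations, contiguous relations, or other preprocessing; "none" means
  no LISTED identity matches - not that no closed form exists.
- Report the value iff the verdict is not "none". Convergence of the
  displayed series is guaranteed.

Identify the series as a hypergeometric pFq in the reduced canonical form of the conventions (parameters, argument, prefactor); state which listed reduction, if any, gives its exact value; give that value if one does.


Reduced: x = \frac{1}{2}, 2F1, upper = {-\frac{5}{4}, 1}, lower = {\frac{3}{8}}, C = -\frac{11}{5}. Verdict: none - at argument \frac{1}{2} the multisets {-\frac{5}{4}, 1} ; {\frac{3}{8}} match no listed identity.

Key observation: t_0 being -\frac{11}{5}, the lower running product (C = -11/5, x = 1/2) is a rising factorial.
Ratio: r(k) = \frac{1}{2} * (k-\frac{5}{4}) (k+1) / [(k+\frac{3}{8}) (k+1)] - poly over poly, x = \frac{1}{2} from leading terms; C = -\frac{11}{5} at k = 0.


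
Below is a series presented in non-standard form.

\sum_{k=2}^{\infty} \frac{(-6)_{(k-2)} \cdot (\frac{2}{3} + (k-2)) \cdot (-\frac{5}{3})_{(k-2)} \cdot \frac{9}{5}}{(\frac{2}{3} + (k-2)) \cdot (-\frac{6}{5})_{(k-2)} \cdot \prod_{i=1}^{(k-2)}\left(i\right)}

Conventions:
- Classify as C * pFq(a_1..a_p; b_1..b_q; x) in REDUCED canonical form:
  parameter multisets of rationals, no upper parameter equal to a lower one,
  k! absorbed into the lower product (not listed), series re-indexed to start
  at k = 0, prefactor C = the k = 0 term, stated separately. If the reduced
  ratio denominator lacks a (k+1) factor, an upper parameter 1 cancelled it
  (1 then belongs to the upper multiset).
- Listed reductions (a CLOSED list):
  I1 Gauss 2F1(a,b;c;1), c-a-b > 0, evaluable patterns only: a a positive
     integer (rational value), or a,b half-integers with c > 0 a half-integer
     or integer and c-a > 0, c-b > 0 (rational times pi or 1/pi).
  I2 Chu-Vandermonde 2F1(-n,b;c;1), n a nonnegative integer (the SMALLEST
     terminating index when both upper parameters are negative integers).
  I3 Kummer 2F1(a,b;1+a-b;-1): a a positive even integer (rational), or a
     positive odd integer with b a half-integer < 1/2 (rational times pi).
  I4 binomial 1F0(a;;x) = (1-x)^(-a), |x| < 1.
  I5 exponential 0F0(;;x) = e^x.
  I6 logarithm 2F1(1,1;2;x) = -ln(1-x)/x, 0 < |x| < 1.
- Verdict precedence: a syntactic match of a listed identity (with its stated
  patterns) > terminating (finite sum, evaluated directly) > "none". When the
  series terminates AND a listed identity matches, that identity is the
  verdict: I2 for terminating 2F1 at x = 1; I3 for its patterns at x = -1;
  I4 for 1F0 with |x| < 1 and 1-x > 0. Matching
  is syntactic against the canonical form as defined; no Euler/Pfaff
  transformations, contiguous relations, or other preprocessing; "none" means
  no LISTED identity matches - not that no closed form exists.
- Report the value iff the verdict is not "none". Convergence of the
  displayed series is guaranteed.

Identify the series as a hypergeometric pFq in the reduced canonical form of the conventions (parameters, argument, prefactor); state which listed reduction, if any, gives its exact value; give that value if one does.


First insight: x = 1 and the product of the first k integers (C = 9/5, x = 1) is k!.
Ratio: r(k) = 1 * (k-6) (k-\frac{5}{3}) / [(k-\frac{6}{5}) (k+1)] ; factor over Q: parameters, x = 1, and C = \frac{9}{5}.

The series (x = 1) is 2F1: upper {-6, -\frac{5}{3}}, lower {-\frac{6}{5}}, prefactor \frac{9}{5}. Verdict: this is Chu-Vandermonde (I2) (terminating 2F1 at x = 1 with n = 6, b = -5/3, c = -\frac{6}{5}). Its exact value is \frac{14534377}{207765}.


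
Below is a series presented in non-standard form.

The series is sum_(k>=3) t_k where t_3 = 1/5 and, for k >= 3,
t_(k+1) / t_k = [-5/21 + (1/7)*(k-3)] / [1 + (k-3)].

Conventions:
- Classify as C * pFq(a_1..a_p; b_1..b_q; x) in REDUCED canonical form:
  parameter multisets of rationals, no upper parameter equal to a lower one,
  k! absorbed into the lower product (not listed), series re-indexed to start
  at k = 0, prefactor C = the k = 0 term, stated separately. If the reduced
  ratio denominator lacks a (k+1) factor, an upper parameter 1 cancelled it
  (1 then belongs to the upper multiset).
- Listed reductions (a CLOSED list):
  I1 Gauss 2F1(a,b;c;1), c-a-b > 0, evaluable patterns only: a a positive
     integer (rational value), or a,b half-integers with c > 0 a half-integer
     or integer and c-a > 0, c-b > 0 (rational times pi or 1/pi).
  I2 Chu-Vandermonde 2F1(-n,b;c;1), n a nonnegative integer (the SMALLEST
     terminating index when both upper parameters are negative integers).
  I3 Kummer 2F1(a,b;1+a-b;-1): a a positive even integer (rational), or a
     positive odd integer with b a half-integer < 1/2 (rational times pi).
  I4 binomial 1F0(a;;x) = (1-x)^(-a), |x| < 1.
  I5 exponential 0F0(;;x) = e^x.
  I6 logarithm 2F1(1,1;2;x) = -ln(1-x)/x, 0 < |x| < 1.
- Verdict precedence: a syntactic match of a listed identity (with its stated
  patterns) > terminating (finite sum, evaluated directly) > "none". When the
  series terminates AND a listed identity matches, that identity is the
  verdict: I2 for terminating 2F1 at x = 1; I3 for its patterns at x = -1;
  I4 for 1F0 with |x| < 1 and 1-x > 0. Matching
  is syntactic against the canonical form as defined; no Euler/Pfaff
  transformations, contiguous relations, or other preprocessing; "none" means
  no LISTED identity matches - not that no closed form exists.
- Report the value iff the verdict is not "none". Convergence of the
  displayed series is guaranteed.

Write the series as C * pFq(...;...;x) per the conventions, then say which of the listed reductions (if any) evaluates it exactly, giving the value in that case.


This is 1/5 * 1F0(-5/3; -; 1/7) in reduced canonical form. Verdict (x = 1/7): the binomial series (I4) applies (the 1F0 binomial series: exponent 5/3, x = 1/7). Exact value: (1/5) * (6/7)^(5/3).

The tell: with t_0 = 1/5, factor the ratio over Q (prefactor 1/5): negated roots = parameters.
Adjacent-term ratio: r(k) = (1/7) * (k-5/3) / [(k+1)] - poly over poly, x = (1/7) from leading terms; C = 1/5 at k = 0.
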